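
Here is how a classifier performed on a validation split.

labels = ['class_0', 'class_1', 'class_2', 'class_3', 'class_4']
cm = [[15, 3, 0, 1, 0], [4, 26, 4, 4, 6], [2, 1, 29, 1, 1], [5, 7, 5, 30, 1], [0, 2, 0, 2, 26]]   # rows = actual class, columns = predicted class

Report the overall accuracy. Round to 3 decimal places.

0.720

Accuracy = trace / total = (15+26+29+30+26=126) / 175 = 126/175 = 0.720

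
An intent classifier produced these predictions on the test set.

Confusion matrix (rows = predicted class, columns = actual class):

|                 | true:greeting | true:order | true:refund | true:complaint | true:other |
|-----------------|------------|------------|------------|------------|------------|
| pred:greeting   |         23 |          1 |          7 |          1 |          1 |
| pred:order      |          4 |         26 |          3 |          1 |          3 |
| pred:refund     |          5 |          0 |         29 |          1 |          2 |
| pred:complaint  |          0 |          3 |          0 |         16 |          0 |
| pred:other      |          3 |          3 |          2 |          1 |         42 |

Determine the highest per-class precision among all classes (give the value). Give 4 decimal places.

Per-class precision (TP/(TP+FP)):
  greeting: TP=23, FP=1+7+1+1=10 → 23/33 = 0.69697
  order: TP=26, FP=4+3+1+3=11 → 26/37 = 0.70270
  refund: TP=29, FP=5+0+1+2=8 → 29/37 = 0.78378
  complaint: TP=16, FP=0+3+0+0=3 → 16/19 = 0.84211
  other: TP=42, FP=3+3+2+1=9 → 42/51 = 0.82353
Highest is class 'complaint' with precision = 0.8421.

0.8421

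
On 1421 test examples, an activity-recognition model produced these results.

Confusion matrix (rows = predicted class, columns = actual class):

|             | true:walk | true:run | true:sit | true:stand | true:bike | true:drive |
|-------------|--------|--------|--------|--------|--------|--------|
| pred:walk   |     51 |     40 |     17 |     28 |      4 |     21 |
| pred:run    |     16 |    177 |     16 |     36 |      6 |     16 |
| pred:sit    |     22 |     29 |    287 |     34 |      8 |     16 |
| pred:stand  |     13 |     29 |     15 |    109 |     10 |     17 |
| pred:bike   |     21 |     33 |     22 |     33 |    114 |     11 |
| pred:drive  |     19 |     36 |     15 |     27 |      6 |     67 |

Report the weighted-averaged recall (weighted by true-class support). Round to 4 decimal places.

Per-class recall (TP/(TP+FN)):
  walk: TP=51, FN=16+22+13+21+19=91 → 51/142 = 0.35915
  run: TP=177, FN=40+29+29+33+36=167 → 177/344 = 0.51453
  sit: TP=287, FN=17+16+15+22+15=85 → 287/372 = 0.77151
  stand: TP=109, FN=28+36+34+33+27=158 → 109/267 = 0.40824
  bike: TP=114, FN=4+6+8+10+6=34 → 114/148 = 0.77027
  drive: TP=67, FN=21+16+16+17+11=81 → 67/148 = 0.45270
Weighted-recall = Σ (supportᵢ/N)·recallᵢ with N=1421: (142/1421)·0.35915 + (344/1421)·0.51453 + (372/1421)·0.77151 + (267/1421)·0.40824 + (148/1421)·0.77027 + (148/1421)·0.45270 = 0.5665

0.5665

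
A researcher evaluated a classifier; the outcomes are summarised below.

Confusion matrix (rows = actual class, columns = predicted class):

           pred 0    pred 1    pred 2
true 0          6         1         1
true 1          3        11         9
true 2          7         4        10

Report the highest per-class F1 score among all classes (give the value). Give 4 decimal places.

0.5641

Per-class F1 score (2·TP/(2·TP+FP+FN)):
  0: TP=6, FP=3+7=10, FN=1+1=2 → 12/24 = 0.50000
  1: TP=11, FP=1+4=5, FN=3+9=12 → 22/39 = 0.56410
  2: TP=10, FP=1+9=10, FN=7+4=11 → 20/41 = 0.48780
Highest is class '1' with F1 score = 0.5641.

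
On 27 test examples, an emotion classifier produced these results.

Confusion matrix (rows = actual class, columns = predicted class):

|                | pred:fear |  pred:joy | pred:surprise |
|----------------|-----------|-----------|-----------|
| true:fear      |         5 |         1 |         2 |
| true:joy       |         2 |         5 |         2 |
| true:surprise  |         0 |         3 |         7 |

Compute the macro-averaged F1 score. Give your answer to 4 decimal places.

Per-class F1 score (2·TP/(2·TP+FP+FN)):
  fear: TP=5, FP=2+0=2, FN=1+2=3 → 10/15 = 0.66667
  joy: TP=5, FP=1+3=4, FN=2+2=4 → 10/18 = 0.55556
  surprise: TP=7, FP=2+2=4, FN=0+3=3 → 14/21 = 0.66667
Macro-F1 score = mean = (0.66667 + 0.55556 + 0.66667) / 3 = 0.6296

0.6296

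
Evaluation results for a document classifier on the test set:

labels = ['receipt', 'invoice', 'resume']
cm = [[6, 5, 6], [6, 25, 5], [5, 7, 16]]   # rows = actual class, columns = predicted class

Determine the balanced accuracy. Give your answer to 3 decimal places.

0.540

Balanced accuracy = mean of per-class recall.
  receipt: recall = 6/17 = 0.3529
  invoice: recall = 25/36 = 0.6944
  resume: recall = 16/28 = 0.5714
Mean = (0.3529 + 0.6944 + 0.5714) / 3 = 0.540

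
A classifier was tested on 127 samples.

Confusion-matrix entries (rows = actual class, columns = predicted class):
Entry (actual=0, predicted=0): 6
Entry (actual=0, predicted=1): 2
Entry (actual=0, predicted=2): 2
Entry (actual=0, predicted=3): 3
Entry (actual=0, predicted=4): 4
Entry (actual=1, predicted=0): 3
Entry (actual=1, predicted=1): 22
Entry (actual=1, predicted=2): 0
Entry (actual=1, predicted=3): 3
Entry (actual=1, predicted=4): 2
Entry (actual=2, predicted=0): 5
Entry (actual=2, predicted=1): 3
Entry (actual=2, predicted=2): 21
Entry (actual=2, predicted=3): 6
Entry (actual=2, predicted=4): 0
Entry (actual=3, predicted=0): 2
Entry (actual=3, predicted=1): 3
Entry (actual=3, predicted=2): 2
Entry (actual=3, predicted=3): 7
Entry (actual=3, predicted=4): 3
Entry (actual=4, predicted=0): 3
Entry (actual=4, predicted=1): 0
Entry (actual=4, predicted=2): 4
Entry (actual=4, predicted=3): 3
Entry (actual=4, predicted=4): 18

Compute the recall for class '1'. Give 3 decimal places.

0.733

Treat '1' as positive and all other classes as negative.
recall = TP/(TP+FN).
1: TP=22, FN=3+0+3+2=8 → 22/30 = 0.7333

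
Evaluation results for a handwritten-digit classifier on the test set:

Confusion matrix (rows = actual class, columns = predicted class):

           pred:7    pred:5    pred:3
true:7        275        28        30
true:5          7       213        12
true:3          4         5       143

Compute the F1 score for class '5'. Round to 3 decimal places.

0.891

Take TP from the diagonal, FP from the rest of the '5' prediction marginal, FN from the rest of the '5' actual marginal.
F1 score = 2·TP/(2·TP+FP+FN).
5: TP=213, FP=28+5=33, FN=7+12=19 → 426/478 = 0.8912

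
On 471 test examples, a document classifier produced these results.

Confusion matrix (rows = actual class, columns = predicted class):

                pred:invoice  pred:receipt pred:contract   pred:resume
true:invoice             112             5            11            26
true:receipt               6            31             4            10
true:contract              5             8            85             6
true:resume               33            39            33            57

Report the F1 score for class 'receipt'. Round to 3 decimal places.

Treat 'receipt' as positive and all other classes as negative.
F1 score = 2·TP/(2·TP+FP+FN).
receipt: TP=31, FP=5+8+39=52, FN=6+4+10=20 → 62/134 = 0.4627

0.463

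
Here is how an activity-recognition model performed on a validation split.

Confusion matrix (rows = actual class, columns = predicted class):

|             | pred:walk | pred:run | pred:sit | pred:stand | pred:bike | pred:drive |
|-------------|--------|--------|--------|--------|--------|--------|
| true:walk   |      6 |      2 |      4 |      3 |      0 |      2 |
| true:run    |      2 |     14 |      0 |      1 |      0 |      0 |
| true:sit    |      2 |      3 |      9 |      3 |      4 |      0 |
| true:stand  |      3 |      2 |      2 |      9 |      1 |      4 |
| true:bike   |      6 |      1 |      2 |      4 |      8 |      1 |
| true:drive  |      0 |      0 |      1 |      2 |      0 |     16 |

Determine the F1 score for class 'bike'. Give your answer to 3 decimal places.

Take TP from the diagonal, FP from the rest of the 'bike' prediction marginal, FN from the rest of the 'bike' actual marginal.
F1 score = 2·TP/(2·TP+FP+FN).
bike: TP=8, FP=0+0+4+1+0=5, FN=6+1+2+4+1=14 → 16/35 = 0.4571

0.457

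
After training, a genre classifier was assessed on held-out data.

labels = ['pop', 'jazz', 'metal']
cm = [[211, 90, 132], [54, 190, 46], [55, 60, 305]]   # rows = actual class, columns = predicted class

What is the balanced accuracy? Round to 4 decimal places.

0.6229

Balanced accuracy = mean of per-class recall.
  pop: recall = 211/433 = 0.48730
  jazz: recall = 190/290 = 0.65517
  metal: recall = 305/420 = 0.72619
Mean = (0.48730 + 0.65517 + 0.72619) / 3 = 0.6229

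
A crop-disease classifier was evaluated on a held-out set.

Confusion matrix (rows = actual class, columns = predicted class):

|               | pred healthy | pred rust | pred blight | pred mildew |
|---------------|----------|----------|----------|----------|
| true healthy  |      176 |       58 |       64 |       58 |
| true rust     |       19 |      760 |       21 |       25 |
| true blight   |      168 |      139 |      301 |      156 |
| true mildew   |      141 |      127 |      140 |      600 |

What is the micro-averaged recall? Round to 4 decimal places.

0.6221

Micro-averaging pools counts across classes: ΣTP=1837, ΣFP=1116, ΣFN=1116.
Micro-recall = TP/(TP+FN) on pooled counts = 0.6221 (equals overall accuracy in single-label multiclass).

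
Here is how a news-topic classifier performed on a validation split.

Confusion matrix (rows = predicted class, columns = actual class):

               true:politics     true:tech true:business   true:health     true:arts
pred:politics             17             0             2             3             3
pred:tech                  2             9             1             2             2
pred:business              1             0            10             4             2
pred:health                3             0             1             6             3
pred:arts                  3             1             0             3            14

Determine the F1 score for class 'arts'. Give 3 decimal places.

One-vs-rest for 'arts': TP = diagonal; FP = other classes predicted 'arts'; FN = 'arts' predicted as other.
F1 score = 2·TP/(2·TP+FP+FN).
arts: TP=14, FP=3+1+0+3=7, FN=3+2+2+3=10 → 28/45 = 0.6222

0.622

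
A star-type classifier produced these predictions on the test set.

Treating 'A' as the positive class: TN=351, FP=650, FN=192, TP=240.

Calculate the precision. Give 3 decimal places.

Precision = TP/(TP+FP) = 240/(240+650) = 240/890 = 0.270

0.270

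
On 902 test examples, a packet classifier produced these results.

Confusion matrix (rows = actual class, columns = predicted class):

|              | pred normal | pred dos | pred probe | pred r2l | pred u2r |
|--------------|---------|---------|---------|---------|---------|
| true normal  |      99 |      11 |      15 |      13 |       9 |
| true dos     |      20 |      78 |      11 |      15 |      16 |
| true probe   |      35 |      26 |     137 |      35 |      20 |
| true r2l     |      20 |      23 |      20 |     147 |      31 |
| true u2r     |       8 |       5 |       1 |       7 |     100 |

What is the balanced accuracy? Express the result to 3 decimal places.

Balanced accuracy = mean of per-class recall.
  normal: recall = 99/147 = 0.6735
  dos: recall = 78/140 = 0.5571
  probe: recall = 137/253 = 0.5415
  r2l: recall = 147/241 = 0.6100
  u2r: recall = 100/121 = 0.8264
Mean = (0.6735 + 0.5571 + 0.5415 + 0.6100 + 0.8264) / 5 = 0.642

0.642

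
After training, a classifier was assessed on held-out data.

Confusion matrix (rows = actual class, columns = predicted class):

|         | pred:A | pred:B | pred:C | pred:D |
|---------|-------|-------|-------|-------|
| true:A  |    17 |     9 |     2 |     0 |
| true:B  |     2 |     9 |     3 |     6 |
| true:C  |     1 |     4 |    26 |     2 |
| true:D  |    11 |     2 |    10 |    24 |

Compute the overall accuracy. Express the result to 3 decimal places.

Accuracy = trace / total = (17+9+26+24=76) / 128 = 76/128 = 0.594

0.594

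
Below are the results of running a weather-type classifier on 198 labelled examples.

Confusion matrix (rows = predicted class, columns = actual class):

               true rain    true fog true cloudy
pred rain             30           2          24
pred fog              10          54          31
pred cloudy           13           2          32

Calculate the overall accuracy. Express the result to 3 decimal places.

0.586

Accuracy = trace / total = (30+54+32=116) / 198 = 116/198 = 0.586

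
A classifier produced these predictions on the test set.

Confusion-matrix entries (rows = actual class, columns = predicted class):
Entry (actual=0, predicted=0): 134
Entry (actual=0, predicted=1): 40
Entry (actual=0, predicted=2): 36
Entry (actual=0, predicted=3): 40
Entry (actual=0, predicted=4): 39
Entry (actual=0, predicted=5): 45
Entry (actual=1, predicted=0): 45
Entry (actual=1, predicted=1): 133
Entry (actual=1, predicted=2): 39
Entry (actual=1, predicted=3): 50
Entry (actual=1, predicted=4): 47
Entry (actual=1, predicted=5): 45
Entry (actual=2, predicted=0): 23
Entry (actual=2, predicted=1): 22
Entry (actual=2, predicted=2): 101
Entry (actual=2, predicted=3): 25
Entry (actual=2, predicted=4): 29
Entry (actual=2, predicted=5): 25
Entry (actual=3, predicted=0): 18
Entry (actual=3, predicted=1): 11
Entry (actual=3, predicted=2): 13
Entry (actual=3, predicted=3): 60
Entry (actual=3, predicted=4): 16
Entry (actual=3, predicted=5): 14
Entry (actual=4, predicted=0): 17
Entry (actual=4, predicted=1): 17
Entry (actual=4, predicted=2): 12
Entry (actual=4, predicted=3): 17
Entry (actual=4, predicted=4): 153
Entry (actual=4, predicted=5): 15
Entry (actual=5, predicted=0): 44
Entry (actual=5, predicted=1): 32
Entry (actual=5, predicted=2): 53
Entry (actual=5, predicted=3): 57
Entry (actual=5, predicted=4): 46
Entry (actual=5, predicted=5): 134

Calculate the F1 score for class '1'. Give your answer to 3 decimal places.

Take TP from the diagonal, FP from the rest of the '1' prediction marginal, FN from the rest of the '1' actual marginal.
F1 score = 2·TP/(2·TP+FP+FN).
1: TP=133, FP=40+22+11+17+32=122, FN=45+39+50+47+45=226 → 266/614 = 0.4332

0.433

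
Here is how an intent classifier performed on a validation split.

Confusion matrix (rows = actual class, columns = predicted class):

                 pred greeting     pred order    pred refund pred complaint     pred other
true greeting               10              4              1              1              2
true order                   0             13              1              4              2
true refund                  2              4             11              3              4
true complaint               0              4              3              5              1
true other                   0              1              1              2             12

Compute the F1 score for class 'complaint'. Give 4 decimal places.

Take TP from the diagonal, FP from the rest of the 'complaint' prediction marginal, FN from the rest of the 'complaint' actual marginal.
F1 score = 2·TP/(2·TP+FP+FN).
complaint: TP=5, FP=1+4+3+2=10, FN=0+4+3+1=8 → 10/28 = 0.35714

0.3571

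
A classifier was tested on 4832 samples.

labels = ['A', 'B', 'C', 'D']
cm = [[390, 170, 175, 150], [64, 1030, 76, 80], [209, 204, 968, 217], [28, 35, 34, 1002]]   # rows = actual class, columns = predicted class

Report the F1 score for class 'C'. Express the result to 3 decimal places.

Treat 'C' as positive and all other classes as negative.
F1 score = 2·TP/(2·TP+FP+FN).
C: TP=968, FP=175+76+34=285, FN=209+204+217=630 → 1936/2851 = 0.6791

0.679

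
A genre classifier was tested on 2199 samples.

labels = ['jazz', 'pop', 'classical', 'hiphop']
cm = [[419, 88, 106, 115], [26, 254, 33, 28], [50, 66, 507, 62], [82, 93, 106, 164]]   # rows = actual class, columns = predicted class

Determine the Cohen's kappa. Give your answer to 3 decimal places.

Observed agreement pₒ = trace/N = 1344/2199 = 0.6112
Expected agreement pₑ = Σ (rowᵢ·colᵢ)/N² = (728·577 + 341·501 + 685·752 + 445·369)/2199² = 0.2627
κ = (pₒ − pₑ)/(1 − pₑ) = (0.6112 − 0.2627)/(1 − 0.2627) = 0.473

0.473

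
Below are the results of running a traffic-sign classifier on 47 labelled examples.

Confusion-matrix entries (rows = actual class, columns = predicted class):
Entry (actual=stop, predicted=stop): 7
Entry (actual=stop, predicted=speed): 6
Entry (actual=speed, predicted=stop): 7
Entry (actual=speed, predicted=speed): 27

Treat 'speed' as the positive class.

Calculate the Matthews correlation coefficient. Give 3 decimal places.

0.325

MCC = (TP·TN − FP·FN) / √((TP+FP)(TP+FN)(TN+FP)(TN+FN))
Numerator = 27·7 − 6·7 = 147
Denominator = √(33·34·13·14) = √204204 = 451.8894
MCC = 147 / 451.8894 = 0.325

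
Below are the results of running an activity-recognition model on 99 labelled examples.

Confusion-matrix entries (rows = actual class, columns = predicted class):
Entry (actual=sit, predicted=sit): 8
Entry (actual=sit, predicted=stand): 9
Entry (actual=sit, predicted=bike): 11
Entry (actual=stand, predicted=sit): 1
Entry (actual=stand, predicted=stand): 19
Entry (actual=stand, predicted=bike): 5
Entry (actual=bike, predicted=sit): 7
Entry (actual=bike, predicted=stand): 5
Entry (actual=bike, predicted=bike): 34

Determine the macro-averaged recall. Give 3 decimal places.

0.595

Per-class recall (TP/(TP+FN)):
  sit: TP=8, FN=9+11=20 → 8/28 = 0.2857
  stand: TP=19, FN=1+5=6 → 19/25 = 0.7600
  bike: TP=34, FN=7+5=12 → 34/46 = 0.7391
Macro-recall = mean = (0.2857 + 0.7600 + 0.7391) / 3 = 0.595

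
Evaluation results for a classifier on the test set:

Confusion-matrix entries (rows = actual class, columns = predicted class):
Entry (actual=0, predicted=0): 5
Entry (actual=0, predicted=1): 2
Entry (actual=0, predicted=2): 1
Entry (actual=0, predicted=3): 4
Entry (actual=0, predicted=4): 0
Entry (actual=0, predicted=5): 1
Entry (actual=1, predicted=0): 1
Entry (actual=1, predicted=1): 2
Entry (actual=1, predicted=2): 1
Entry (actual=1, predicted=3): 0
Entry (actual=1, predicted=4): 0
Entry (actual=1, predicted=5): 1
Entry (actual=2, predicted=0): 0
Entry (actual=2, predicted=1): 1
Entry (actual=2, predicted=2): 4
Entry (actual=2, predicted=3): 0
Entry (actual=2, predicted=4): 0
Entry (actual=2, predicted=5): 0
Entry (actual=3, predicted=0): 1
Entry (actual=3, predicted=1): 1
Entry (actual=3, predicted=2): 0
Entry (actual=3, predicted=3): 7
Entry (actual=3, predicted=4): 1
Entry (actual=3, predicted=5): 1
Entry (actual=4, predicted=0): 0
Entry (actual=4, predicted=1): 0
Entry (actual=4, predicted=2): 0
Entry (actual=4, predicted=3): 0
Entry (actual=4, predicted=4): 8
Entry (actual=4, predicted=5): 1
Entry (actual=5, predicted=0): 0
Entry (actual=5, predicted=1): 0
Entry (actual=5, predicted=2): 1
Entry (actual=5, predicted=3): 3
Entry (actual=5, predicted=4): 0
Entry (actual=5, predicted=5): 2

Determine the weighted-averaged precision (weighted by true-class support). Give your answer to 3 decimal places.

Per-class precision (TP/(TP+FP)):
  0: TP=5, FP=1+0+1+0+0=2 → 5/7 = 0.7143
  1: TP=2, FP=2+1+1+0+0=4 → 2/6 = 0.3333
  2: TP=4, FP=1+1+0+0+1=3 → 4/7 = 0.5714
  3: TP=7, FP=4+0+0+0+3=7 → 7/14 = 0.5000
  4: TP=8, FP=0+0+0+1+0=1 → 8/9 = 0.8889
  5: TP=2, FP=1+1+0+1+1=4 → 2/6 = 0.3333
Weighted-precision = Σ (supportᵢ/N)·precisionᵢ with N=49: (13/49)·0.7143 + (5/49)·0.3333 + (5/49)·0.5714 + (11/49)·0.5000 + (9/49)·0.8889 + (6/49)·0.3333 = 0.598

0.598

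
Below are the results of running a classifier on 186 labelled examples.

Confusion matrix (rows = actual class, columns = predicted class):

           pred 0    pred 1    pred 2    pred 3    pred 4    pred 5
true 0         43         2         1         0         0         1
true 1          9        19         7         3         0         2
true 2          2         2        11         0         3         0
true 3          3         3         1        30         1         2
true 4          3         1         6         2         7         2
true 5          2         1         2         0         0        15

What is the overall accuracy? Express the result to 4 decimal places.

Accuracy = trace / total = (43+19+11+30+7+15=125) / 186 = 125/186 = 0.6720

0.6720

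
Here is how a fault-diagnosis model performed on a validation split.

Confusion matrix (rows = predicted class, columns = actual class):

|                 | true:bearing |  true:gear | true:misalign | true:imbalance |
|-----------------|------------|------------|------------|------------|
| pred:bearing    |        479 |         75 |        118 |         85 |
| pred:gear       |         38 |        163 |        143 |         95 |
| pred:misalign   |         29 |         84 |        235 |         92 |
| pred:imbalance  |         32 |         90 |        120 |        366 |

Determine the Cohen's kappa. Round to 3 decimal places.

Observed agreement pₒ = trace/N = 1243/2244 = 0.5539
Expected agreement pₑ = Σ (rowᵢ·colᵢ)/N² = (578·757 + 412·439 + 616·440 + 638·608)/2244² = 0.2537
κ = (pₒ − pₑ)/(1 − pₑ) = (0.5539 − 0.2537)/(1 − 0.2537) = 0.402

0.402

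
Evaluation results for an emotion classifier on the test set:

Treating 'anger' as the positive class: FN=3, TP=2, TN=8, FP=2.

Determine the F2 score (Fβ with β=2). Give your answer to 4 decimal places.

0.4167

Fβ = (1+β²)·TP / ((1+β²)·TP + β²·FN + FP), with β²=4
= 5·2 / (5·2 + 4·3 + 2) = 0.4167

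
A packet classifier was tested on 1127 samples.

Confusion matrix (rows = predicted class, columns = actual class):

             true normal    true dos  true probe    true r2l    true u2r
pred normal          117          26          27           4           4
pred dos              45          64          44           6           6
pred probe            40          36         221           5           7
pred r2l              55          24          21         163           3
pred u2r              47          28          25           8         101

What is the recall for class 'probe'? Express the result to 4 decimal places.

0.6538

recall = TP/(TP+FN).
probe: TP=221, FN=27+44+21+25=117 → 221/338 = 0.65385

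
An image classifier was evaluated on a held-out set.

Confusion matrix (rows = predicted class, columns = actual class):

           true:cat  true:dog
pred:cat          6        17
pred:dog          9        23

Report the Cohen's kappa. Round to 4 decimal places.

-0.0214

Observed agreement pₒ = trace/N = 29/55 = 0.52727
Expected agreement pₑ = Σ (rowᵢ·colᵢ)/N² = (15·23 + 40·32)/55² = 0.53719
κ = (pₒ − pₑ)/(1 − pₑ) = (0.52727 − 0.53719)/(1 − 0.53719) = -0.0214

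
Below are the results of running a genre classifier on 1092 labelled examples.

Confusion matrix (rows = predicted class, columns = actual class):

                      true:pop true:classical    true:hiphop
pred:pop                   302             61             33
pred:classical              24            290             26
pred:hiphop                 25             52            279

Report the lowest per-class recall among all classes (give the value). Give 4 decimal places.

0.7196

Per-class recall (TP/(TP+FN)):
  pop: TP=302, FN=24+25=49 → 302/351 = 0.86040
  classical: TP=290, FN=61+52=113 → 290/403 = 0.71960
  hiphop: TP=279, FN=33+26=59 → 279/338 = 0.82544
Lowest is class 'classical' with recall = 0.7196.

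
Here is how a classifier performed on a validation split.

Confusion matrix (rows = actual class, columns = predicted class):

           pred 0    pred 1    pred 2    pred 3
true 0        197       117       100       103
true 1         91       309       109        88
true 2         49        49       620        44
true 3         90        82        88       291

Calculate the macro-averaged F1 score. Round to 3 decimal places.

0.558

Per-class F1 score (2·TP/(2·TP+FP+FN)):
  0: TP=197, FP=91+49+90=230, FN=117+100+103=320 → 394/944 = 0.4174
  1: TP=309, FP=117+49+82=248, FN=91+109+88=288 → 618/1154 = 0.5355
  2: TP=620, FP=100+109+88=297, FN=49+49+44=142 → 1240/1679 = 0.7385
  3: TP=291, FP=103+88+44=235, FN=90+82+88=260 → 582/1077 = 0.5404
Macro-F1 score = mean = (0.4174 + 0.5355 + 0.7385 + 0.5404) / 4 = 0.558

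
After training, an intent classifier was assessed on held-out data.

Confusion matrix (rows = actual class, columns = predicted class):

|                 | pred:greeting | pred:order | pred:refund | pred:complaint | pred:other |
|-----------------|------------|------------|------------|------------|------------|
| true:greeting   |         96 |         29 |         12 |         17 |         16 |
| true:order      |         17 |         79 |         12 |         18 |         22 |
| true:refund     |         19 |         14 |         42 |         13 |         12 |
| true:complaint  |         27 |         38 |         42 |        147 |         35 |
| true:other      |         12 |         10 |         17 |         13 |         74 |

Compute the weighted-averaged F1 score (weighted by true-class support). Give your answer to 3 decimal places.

0.532

Per-class F1 score (2·TP/(2·TP+FP+FN)):
  greeting: TP=96, FP=17+19+27+12=75, FN=29+12+17+16=74 → 192/341 = 0.5630
  order: TP=79, FP=29+14+38+10=91, FN=17+12+18+22=69 → 158/318 = 0.4969
  refund: TP=42, FP=12+12+42+17=83, FN=19+14+13+12=58 → 84/225 = 0.3733
  complaint: TP=147, FP=17+18+13+13=61, FN=27+38+42+35=142 → 294/497 = 0.5915
  other: TP=74, FP=16+22+12+35=85, FN=12+10+17+13=52 → 148/285 = 0.5193
Weighted-F1 score = Σ (supportᵢ/N)·F1 scoreᵢ with N=833: (170/833)·0.5630 + (148/833)·0.4969 + (100/833)·0.3733 + (289/833)·0.5915 + (126/833)·0.5193 = 0.532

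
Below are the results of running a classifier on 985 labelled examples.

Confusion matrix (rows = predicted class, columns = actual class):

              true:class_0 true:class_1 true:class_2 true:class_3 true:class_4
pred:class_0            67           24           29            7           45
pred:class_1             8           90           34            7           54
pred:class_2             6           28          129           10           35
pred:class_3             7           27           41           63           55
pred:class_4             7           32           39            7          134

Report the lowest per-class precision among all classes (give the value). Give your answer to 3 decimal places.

0.326

Per-class precision (TP/(TP+FP)):
  class_0: TP=67, FP=24+29+7+45=105 → 67/172 = 0.3895
  class_1: TP=90, FP=8+34+7+54=103 → 90/193 = 0.4663
  class_2: TP=129, FP=6+28+10+35=79 → 129/208 = 0.6202
  class_3: TP=63, FP=7+27+41+55=130 → 63/193 = 0.3264
  class_4: TP=134, FP=7+32+39+7=85 → 134/219 = 0.6119
Lowest is class 'class_3' with precision = 0.326.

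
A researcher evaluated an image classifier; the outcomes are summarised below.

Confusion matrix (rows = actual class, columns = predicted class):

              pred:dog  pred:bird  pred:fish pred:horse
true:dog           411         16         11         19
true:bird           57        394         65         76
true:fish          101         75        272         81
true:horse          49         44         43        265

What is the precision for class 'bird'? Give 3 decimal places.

0.745

Take TP from the diagonal, FP from the rest of the 'bird' prediction marginal, FN from the rest of the 'bird' actual marginal.
precision = TP/(TP+FP).
bird: TP=394, FP=16+75+44=135 → 394/529 = 0.7448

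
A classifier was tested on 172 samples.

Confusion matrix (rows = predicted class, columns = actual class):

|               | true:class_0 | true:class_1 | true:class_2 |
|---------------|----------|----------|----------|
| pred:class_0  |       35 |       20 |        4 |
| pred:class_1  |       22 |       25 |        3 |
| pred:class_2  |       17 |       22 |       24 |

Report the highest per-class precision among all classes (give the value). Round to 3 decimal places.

0.593

Per-class precision (TP/(TP+FP)):
  class_0: TP=35, FP=20+4=24 → 35/59 = 0.5932
  class_1: TP=25, FP=22+3=25 → 25/50 = 0.5000
  class_2: TP=24, FP=17+22=39 → 24/63 = 0.3810
Highest is class 'class_0' with precision = 0.593.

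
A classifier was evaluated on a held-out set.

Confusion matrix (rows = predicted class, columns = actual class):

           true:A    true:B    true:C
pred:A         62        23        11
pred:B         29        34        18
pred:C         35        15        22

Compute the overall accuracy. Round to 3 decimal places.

0.474

Accuracy = trace / total = (62+34+22=118) / 249 = 118/249 = 0.474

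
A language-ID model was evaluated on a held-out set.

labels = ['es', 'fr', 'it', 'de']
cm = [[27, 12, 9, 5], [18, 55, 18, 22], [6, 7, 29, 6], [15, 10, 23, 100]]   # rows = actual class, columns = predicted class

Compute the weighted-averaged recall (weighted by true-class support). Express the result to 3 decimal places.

Per-class recall (TP/(TP+FN)):
  es: TP=27, FN=12+9+5=26 → 27/53 = 0.5094
  fr: TP=55, FN=18+18+22=58 → 55/113 = 0.4867
  it: TP=29, FN=6+7+6=19 → 29/48 = 0.6042
  de: TP=100, FN=15+10+23=48 → 100/148 = 0.6757
Weighted-recall = Σ (supportᵢ/N)·recallᵢ with N=362: (53/362)·0.5094 + (113/362)·0.4867 + (48/362)·0.6042 + (148/362)·0.6757 = 0.583

0.583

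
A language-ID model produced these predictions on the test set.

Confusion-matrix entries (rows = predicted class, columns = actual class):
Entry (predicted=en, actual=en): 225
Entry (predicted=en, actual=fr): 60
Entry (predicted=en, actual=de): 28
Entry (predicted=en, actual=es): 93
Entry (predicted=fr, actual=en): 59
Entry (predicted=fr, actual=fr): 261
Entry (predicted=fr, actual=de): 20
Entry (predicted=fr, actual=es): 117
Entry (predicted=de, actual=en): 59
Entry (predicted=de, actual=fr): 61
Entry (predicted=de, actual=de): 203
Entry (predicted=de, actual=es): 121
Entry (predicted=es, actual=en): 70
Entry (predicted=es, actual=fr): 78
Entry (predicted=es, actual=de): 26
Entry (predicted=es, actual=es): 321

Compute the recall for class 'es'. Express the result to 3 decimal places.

One-vs-rest for 'es': TP = diagonal; FP = other classes predicted 'es'; FN = 'es' predicted as other.
recall = TP/(TP+FN).
es: TP=321, FN=93+117+121=331 → 321/652 = 0.4923

0.492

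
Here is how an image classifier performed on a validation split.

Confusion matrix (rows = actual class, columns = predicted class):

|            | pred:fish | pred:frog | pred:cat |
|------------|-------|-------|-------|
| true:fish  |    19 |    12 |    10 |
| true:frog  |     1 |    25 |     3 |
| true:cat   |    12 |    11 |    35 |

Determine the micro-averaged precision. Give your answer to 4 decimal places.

Micro-averaging pools counts across classes: ΣTP=79, ΣFP=49, ΣFN=49.
Micro-precision = TP/(TP+FP) on pooled counts = 0.6172 (equals overall accuracy in single-label multiclass).

0.6172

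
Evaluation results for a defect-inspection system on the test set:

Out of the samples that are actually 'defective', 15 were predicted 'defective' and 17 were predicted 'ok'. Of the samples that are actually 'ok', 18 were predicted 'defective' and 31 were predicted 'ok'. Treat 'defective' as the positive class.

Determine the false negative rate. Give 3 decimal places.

0.531

FNR = FN/(FN+TP) = 17/(17+15) = 0.531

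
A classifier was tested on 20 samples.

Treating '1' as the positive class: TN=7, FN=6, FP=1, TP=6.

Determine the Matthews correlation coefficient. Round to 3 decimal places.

MCC = (TP·TN − FP·FN) / √((TP+FP)(TP+FN)(TN+FP)(TN+FN))
Numerator = 6·7 − 1·6 = 36
Denominator = √(7·12·8·13) = √8736 = 93.4666
MCC = 36 / 93.4666 = 0.385

0.385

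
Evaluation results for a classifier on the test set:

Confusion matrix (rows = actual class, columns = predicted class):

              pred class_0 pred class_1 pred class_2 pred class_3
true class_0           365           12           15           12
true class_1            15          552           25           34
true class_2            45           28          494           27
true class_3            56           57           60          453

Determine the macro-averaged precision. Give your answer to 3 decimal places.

0.826

Per-class precision (TP/(TP+FP)):
  class_0: TP=365, FP=15+45+56=116 → 365/481 = 0.7588
  class_1: TP=552, FP=12+28+57=97 → 552/649 = 0.8505
  class_2: TP=494, FP=15+25+60=100 → 494/594 = 0.8316
  class_3: TP=453, FP=12+34+27=73 → 453/526 = 0.8612
Macro-precision = mean = (0.7588 + 0.8505 + 0.8316 + 0.8612) / 4 = 0.826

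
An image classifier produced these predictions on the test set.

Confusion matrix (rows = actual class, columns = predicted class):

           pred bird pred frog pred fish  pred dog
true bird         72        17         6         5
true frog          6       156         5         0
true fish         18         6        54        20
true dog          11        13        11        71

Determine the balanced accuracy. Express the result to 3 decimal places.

0.719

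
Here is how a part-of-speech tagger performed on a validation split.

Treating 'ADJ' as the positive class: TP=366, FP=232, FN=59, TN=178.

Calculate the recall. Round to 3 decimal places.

0.861

Recall = TP/(TP+FN) = 366/(366+59) = 366/425 = 0.861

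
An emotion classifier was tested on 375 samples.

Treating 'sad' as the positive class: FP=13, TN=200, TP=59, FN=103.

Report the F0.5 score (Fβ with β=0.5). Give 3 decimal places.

Fβ = (1+β²)·TP / ((1+β²)·TP + β²·FN + FP), with β²=1/4
= 1.25·59 / (1.25·59 + 0.25·103 + 13) = 0.656

0.656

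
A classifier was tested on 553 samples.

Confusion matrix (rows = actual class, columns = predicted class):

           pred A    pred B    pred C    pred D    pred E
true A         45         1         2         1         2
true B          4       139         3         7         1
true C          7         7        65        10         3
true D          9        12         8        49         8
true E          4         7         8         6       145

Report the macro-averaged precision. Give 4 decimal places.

0.7657

Per-class precision (TP/(TP+FP)):
  A: TP=45, FP=4+7+9+4=24 → 45/69 = 0.65217
  B: TP=139, FP=1+7+12+7=27 → 139/166 = 0.83735
  C: TP=65, FP=2+3+8+8=21 → 65/86 = 0.75581
  D: TP=49, FP=1+7+10+6=24 → 49/73 = 0.67123
  E: TP=145, FP=2+1+3+8=14 → 145/159 = 0.91195
Macro-precision = mean = (0.65217 + 0.83735 + 0.75581 + 0.67123 + 0.91195) / 5 = 0.7657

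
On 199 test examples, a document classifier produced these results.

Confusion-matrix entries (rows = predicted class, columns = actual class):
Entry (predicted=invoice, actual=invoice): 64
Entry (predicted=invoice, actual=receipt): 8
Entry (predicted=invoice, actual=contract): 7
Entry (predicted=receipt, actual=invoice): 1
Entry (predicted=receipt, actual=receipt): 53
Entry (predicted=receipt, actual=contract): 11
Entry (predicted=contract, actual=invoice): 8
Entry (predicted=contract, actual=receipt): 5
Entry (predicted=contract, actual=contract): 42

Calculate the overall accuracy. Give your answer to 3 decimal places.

Accuracy = trace / total = (64+53+42=159) / 199 = 159/199 = 0.799

0.799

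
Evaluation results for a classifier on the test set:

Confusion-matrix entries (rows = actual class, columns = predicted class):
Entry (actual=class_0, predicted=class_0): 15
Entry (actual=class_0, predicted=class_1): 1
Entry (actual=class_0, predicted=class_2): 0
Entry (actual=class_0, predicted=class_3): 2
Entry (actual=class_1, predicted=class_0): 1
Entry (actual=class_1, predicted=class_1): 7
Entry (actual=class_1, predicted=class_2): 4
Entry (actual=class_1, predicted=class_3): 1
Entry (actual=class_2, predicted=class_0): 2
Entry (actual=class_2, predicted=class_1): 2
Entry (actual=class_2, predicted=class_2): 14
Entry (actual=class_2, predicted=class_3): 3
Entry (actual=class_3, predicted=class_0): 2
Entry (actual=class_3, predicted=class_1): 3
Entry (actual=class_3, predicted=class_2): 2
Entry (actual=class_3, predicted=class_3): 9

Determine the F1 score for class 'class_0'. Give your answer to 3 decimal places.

One-vs-rest for 'class_0': TP = diagonal; FP = other classes predicted 'class_0'; FN = 'class_0' predicted as other.
F1 score = 2·TP/(2·TP+FP+FN).
class_0: TP=15, FP=1+2+2=5, FN=1+0+2=3 → 30/38 = 0.7895

0.789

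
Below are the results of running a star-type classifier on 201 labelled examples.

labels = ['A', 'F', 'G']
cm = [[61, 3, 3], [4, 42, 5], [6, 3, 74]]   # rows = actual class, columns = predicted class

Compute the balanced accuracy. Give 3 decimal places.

Balanced accuracy = mean of per-class recall.
  A: recall = 61/67 = 0.9104
  F: recall = 42/51 = 0.8235
  G: recall = 74/83 = 0.8916
Mean = (0.9104 + 0.8235 + 0.8916) / 3 = 0.875

0.875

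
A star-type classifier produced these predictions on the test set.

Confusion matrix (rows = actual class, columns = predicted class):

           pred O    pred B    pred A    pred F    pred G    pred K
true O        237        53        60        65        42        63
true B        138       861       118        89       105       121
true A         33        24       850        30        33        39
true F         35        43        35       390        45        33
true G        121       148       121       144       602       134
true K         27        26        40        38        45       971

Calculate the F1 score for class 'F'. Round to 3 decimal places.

0.583

One-vs-rest for 'F': TP = diagonal; FP = other classes predicted 'F'; FN = 'F' predicted as other.
F1 score = 2·TP/(2·TP+FP+FN).
F: TP=390, FP=65+89+30+144+38=366, FN=35+43+35+45+33=191 → 780/1337 = 0.5834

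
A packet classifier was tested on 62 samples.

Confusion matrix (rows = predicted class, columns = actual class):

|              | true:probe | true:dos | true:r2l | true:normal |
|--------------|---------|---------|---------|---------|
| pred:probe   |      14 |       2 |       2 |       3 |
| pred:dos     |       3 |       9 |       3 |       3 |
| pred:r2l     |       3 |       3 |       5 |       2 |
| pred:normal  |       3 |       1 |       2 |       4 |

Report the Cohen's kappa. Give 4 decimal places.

0.3393

Observed agreement pₒ = trace/N = 32/62 = 0.51613
Expected agreement pₑ = Σ (rowᵢ·colᵢ)/N² = (23·21 + 15·18 + 12·13 + 12·10)/62² = 0.26769
κ = (pₒ − pₑ)/(1 − pₑ) = (0.51613 − 0.26769)/(1 − 0.26769) = 0.3393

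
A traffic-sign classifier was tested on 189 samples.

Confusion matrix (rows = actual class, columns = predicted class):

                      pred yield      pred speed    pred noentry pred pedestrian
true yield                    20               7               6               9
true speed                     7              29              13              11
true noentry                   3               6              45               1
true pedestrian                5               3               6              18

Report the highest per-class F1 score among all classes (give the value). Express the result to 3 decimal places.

Per-class F1 score (2·TP/(2·TP+FP+FN)):
  yield: TP=20, FP=7+3+5=15, FN=7+6+9=22 → 40/77 = 0.5195
  speed: TP=29, FP=7+6+3=16, FN=7+13+11=31 → 58/105 = 0.5524
  noentry: TP=45, FP=6+13+6=25, FN=3+6+1=10 → 90/125 = 0.7200
  pedestrian: TP=18, FP=9+11+1=21, FN=5+3+6=14 → 36/71 = 0.5070
Highest is class 'noentry' with F1 score = 0.720.

0.720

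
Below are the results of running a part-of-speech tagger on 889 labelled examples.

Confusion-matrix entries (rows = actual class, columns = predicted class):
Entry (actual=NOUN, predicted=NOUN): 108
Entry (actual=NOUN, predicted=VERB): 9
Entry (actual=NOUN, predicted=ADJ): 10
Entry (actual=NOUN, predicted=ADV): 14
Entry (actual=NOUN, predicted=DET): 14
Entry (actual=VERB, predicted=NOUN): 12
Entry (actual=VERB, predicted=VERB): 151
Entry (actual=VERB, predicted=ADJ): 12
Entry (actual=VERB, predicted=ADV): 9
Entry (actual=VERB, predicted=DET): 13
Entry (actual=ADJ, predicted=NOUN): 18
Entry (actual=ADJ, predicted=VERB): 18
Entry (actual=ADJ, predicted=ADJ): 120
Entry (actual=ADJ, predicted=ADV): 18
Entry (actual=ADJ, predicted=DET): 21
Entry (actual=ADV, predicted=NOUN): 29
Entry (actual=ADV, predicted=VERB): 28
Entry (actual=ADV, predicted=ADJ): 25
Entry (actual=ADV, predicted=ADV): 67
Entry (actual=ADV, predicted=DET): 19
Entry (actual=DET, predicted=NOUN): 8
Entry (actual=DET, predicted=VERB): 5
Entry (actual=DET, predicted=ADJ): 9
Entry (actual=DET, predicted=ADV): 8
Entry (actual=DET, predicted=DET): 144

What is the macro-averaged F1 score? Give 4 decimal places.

Per-class F1 score (2·TP/(2·TP+FP+FN)):
  NOUN: TP=108, FP=12+18+29+8=67, FN=9+10+14+14=47 → 216/330 = 0.65455
  VERB: TP=151, FP=9+18+28+5=60, FN=12+12+9+13=46 → 302/408 = 0.74020
  ADJ: TP=120, FP=10+12+25+9=56, FN=18+18+18+21=75 → 240/371 = 0.64690
  ADV: TP=67, FP=14+9+18+8=49, FN=29+28+25+19=101 → 134/284 = 0.47183
  DET: TP=144, FP=14+13+21+19=67, FN=8+5+9+8=30 → 288/385 = 0.74805
Macro-F1 score = mean = (0.65455 + 0.74020 + 0.64690 + 0.47183 + 0.74805) / 5 = 0.6523

0.6523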